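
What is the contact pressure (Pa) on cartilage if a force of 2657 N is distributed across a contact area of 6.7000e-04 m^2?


P = F / A
P = 2657 / 6.7000e-04
P = 3.9657e+06


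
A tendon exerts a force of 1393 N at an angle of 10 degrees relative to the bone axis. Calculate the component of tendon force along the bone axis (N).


F_eff = F_tendon * cos(theta)
theta = 10 deg = 0.1745 rad
cos(theta) = 0.9848
F_eff = 1393 * 0.9848
F_eff = 1371.8372


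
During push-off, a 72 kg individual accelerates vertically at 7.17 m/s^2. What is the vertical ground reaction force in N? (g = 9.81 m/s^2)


GRF = m * (g + a)
GRF = 72 * (9.81 + 7.17)
GRF = 72 * 16.9800
GRF = 1222.5600


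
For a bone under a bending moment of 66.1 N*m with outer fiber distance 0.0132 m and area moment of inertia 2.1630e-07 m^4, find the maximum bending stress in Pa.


sigma = M * c / I
sigma = 66.1 * 0.0132 / 2.1630e-07
M * c = 0.8725
sigma = 4.0338e+06


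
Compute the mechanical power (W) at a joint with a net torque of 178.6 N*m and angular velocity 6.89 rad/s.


P = M * omega
P = 178.6 * 6.89
P = 1230.5540


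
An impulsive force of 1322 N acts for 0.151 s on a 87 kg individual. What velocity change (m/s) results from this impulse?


J = F * dt = 1322 * 0.151 = 199.6220 N*s
delta_v = J / m
delta_v = 199.6220 / 87
delta_v = 2.2945


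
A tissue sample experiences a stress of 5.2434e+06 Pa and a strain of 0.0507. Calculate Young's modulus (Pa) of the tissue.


E = stress / strain
E = 5.2434e+06 / 0.0507
E = 1.0342e+08


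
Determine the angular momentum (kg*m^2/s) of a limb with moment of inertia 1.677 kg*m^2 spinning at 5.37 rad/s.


L = I * omega
L = 1.677 * 5.37
L = 9.0055


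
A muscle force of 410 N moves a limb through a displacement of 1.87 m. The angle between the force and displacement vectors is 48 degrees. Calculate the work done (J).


W = F * d * cos(theta)
theta = 48 deg = 0.8378 rad
cos(theta) = 0.6691
W = 410 * 1.87 * 0.6691
W = 513.0224


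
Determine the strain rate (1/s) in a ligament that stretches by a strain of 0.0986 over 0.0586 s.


strain_rate = delta_strain / delta_t
strain_rate = 0.0986 / 0.0586
strain_rate = 1.6826


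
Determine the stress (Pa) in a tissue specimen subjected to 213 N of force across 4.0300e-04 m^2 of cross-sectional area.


stress = F / A
stress = 213 / 4.0300e-04
stress = 528535.9801


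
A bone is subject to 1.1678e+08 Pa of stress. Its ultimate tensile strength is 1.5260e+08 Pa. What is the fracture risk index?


FRI = applied / ultimate
FRI = 1.1678e+08 / 1.5260e+08
FRI = 0.7653


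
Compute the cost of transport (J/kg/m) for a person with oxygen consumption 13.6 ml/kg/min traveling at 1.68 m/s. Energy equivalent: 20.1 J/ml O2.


Power per kg = VO2 * 20.1 / 60
Power per kg = 13.6 * 20.1 / 60 = 4.5560 W/kg
Cost = power_per_kg / speed
Cost = 4.5560 / 1.68
Cost = 2.7119


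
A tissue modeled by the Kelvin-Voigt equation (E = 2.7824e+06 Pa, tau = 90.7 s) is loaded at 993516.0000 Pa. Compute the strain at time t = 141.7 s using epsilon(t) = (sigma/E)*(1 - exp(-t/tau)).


epsilon(t) = (sigma/E) * (1 - exp(-t/tau))
sigma/E = 993516.0000 / 2.7824e+06 = 0.3571
exp(-t/tau) = exp(-141.7 / 90.7) = 0.2097
epsilon = 0.3571 * (1 - 0.2097)
epsilon = 0.2822


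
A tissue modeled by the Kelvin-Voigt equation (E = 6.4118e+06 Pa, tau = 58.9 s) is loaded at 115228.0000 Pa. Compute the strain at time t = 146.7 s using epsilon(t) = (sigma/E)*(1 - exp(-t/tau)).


epsilon(t) = (sigma/E) * (1 - exp(-t/tau))
sigma/E = 115228.0000 / 6.4118e+06 = 0.0180
exp(-t/tau) = exp(-146.7 / 58.9) = 0.0829
epsilon = 0.0180 * (1 - 0.0829)
epsilon = 0.0165


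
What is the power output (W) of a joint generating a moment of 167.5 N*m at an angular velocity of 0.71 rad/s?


P = M * omega
P = 167.5 * 0.71
P = 118.9250


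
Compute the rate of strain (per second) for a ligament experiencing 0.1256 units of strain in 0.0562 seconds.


strain_rate = delta_strain / delta_t
strain_rate = 0.1256 / 0.0562
strain_rate = 2.2349


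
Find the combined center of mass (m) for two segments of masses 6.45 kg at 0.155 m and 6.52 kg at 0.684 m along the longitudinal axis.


COM = (m1*x1 + m2*x2) / (m1 + m2)
COM = (6.45*0.155 + 6.52*0.684) / (6.45 + 6.52)
Numerator = 5.4594
Denominator = 12.9700
COM = 0.4209


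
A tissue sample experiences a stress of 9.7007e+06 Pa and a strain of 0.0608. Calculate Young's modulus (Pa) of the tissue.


E = stress / strain
E = 9.7007e+06 / 0.0608
E = 1.5955e+08


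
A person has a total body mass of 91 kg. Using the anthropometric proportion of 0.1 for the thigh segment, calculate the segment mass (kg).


m_segment = body_mass * fraction
m_segment = 91 * 0.1
m_segment = 9.1000


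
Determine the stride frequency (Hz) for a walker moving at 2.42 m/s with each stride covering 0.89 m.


f = v / stride_length
f = 2.42 / 0.89
f = 2.7191


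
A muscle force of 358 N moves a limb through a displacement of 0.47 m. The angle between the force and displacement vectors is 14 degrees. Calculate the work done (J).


W = F * d * cos(theta)
theta = 14 deg = 0.2443 rad
cos(theta) = 0.9703
W = 358 * 0.47 * 0.9703
W = 163.2620


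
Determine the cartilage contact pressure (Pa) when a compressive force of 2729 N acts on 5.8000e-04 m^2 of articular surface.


P = F / A
P = 2729 / 5.8000e-04
P = 4.7052e+06


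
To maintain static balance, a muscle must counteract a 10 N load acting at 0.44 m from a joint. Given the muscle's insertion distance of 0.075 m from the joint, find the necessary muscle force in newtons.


F_muscle = W * d_load / d_muscle
F_muscle = 10 * 0.44 / 0.075
Numerator = 4.4000
F_muscle = 58.6667


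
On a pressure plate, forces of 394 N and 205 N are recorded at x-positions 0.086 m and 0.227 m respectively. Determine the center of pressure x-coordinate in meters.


COP_x = (F1*x1 + F2*x2) / (F1 + F2)
COP_x = (394*0.086 + 205*0.227) / (394 + 205)
Numerator = 80.4190
Denominator = 599
COP_x = 0.1343


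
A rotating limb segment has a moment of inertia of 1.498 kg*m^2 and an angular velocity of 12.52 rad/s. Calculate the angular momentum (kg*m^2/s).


L = I * omega
L = 1.498 * 12.52
L = 18.7550


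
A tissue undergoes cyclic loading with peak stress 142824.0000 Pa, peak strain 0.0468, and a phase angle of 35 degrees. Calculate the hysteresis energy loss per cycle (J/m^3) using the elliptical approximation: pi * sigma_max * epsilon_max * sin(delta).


E_loss = pi * sigma_max * epsilon_max * sin(delta)
delta = 35 deg = 0.6109 rad
sin(delta) = 0.5736
E_loss = pi * 142824.0000 * 0.0468 * 0.5736
E_loss = 12044.4846


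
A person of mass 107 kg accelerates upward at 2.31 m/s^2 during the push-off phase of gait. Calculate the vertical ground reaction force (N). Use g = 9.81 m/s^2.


GRF = m * (g + a)
GRF = 107 * (9.81 + 2.31)
GRF = 107 * 12.1200
GRF = 1296.8400


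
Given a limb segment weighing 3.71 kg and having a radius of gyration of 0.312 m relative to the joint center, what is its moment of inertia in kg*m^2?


I = m * k^2
I = 3.71 * 0.312^2
k^2 = 0.0973
I = 0.3611


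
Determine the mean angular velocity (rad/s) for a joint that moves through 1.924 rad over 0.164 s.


omega = delta_theta / delta_t
omega = 1.924 / 0.164
omega = 11.7317


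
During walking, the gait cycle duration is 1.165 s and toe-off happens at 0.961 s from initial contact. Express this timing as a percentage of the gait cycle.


pct = (event_time / cycle_time) * 100
pct = (0.961 / 1.165) * 100
ratio = 0.8249
pct = 82.4893


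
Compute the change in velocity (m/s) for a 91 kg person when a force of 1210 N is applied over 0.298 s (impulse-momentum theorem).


J = F * dt = 1210 * 0.298 = 360.5800 N*s
delta_v = J / m
delta_v = 360.5800 / 91
delta_v = 3.9624


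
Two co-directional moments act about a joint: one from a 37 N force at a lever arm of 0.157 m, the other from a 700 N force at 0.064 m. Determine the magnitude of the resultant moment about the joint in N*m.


M = F1 * d1 + F2 * d2
M = 37 * 0.157 + 700 * 0.064
M = 5.8090 + 44.8000
M = 50.6090


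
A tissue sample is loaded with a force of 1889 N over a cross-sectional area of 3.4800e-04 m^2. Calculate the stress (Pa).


stress = F / A
stress = 1889 / 3.4800e-04
stress = 5.4282e+06


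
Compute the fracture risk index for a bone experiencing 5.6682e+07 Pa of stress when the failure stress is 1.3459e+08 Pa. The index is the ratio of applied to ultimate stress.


FRI = applied / ultimate
FRI = 5.6682e+07 / 1.3459e+08
FRI = 0.4211


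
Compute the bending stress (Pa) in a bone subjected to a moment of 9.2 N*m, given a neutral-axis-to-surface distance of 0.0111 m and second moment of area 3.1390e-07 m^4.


sigma = M * c / I
sigma = 9.2 * 0.0111 / 3.1390e-07
M * c = 0.1021
sigma = 325326.5371


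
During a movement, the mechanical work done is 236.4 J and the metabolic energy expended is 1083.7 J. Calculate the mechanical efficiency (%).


eta = (W_mech / E_meta) * 100
eta = (236.4 / 1083.7) * 100
ratio = 0.2181
eta = 21.8142


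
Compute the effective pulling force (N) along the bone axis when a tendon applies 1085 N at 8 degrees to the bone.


F_eff = F_tendon * cos(theta)
theta = 8 deg = 0.1396 rad
cos(theta) = 0.9903
F_eff = 1085 * 0.9903
F_eff = 1074.4409


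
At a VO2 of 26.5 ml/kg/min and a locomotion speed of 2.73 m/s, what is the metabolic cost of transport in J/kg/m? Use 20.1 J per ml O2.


Power per kg = VO2 * 20.1 / 60
Power per kg = 26.5 * 20.1 / 60 = 8.8775 W/kg
Cost = power_per_kg / speed
Cost = 8.8775 / 2.73
Cost = 3.2518


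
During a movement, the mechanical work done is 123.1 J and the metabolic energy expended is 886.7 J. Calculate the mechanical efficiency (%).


eta = (W_mech / E_meta) * 100
eta = (123.1 / 886.7) * 100
ratio = 0.1388
eta = 13.8829


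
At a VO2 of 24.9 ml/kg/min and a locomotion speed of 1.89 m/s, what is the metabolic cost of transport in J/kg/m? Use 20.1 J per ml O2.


Power per kg = VO2 * 20.1 / 60
Power per kg = 24.9 * 20.1 / 60 = 8.3415 W/kg
Cost = power_per_kg / speed
Cost = 8.3415 / 1.89
Cost = 4.4135


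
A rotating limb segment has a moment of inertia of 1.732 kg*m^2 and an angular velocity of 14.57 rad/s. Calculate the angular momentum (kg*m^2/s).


L = I * omega
L = 1.732 * 14.57
L = 25.2352


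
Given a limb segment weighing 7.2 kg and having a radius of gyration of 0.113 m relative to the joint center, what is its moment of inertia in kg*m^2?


I = m * k^2
I = 7.2 * 0.113^2
k^2 = 0.0128
I = 0.0919


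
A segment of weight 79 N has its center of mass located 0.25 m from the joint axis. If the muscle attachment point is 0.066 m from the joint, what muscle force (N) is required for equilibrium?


F_muscle = W * d_load / d_muscle
F_muscle = 79 * 0.25 / 0.066
Numerator = 19.7500
F_muscle = 299.2424


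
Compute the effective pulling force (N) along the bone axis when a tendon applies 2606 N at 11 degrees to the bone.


F_eff = F_tendon * cos(theta)
theta = 11 deg = 0.1920 rad
cos(theta) = 0.9816
F_eff = 2606 * 0.9816
F_eff = 2558.1204


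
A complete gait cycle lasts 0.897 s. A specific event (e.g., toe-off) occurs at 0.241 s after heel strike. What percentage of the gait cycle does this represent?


pct = (event_time / cycle_time) * 100
pct = (0.241 / 0.897) * 100
ratio = 0.2687
pct = 26.8673


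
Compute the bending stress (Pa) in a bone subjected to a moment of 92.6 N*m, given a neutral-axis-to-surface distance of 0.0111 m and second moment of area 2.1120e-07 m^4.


sigma = M * c / I
sigma = 92.6 * 0.0111 / 2.1120e-07
M * c = 1.0279
sigma = 4.8668e+06


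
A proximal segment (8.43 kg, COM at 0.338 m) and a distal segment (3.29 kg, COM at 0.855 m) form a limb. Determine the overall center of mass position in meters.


COM = (m1*x1 + m2*x2) / (m1 + m2)
COM = (8.43*0.338 + 3.29*0.855) / (8.43 + 3.29)
Numerator = 5.6623
Denominator = 11.7200
COM = 0.4831


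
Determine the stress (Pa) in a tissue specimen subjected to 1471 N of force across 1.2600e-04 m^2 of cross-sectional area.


stress = F / A
stress = 1471 / 1.2600e-04
stress = 1.1675e+07


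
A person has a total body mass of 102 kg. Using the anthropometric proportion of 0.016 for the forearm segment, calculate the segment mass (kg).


m_segment = body_mass * fraction
m_segment = 102 * 0.016
m_segment = 1.6320


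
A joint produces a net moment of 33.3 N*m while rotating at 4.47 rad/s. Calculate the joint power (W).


P = M * omega
P = 33.3 * 4.47
P = 148.8510


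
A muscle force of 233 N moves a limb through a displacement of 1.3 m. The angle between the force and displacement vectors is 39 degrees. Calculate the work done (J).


W = F * d * cos(theta)
theta = 39 deg = 0.6807 rad
cos(theta) = 0.7771
W = 233 * 1.3 * 0.7771
W = 235.3975


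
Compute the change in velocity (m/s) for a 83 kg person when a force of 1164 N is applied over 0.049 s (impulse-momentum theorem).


J = F * dt = 1164 * 0.049 = 57.0360 N*s
delta_v = J / m
delta_v = 57.0360 / 83
delta_v = 0.6872


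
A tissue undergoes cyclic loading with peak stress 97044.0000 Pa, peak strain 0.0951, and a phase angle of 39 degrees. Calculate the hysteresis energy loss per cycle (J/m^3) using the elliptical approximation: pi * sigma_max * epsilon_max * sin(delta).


E_loss = pi * sigma_max * epsilon_max * sin(delta)
delta = 39 deg = 0.6807 rad
sin(delta) = 0.6293
E_loss = pi * 97044.0000 * 0.0951 * 0.6293
E_loss = 18246.1350


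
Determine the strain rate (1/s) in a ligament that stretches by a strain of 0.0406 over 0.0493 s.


strain_rate = delta_strain / delta_t
strain_rate = 0.0406 / 0.0493
strain_rate = 0.8235


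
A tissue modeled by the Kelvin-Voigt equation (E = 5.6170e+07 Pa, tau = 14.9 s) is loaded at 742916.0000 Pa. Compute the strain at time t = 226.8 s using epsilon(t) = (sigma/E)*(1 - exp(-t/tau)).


epsilon(t) = (sigma/E) * (1 - exp(-t/tau))
sigma/E = 742916.0000 / 5.6170e+07 = 0.0132
exp(-t/tau) = exp(-226.8 / 14.9) = 2.4513e-07
epsilon = 0.0132 * (1 - 2.4513e-07)
epsilon = 0.0132


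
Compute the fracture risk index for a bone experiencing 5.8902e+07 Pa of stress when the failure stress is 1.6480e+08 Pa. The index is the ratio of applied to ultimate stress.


FRI = applied / ultimate
FRI = 5.8902e+07 / 1.6480e+08
FRI = 0.3574


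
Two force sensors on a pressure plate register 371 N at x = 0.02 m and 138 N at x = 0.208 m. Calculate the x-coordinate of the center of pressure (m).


COP_x = (F1*x1 + F2*x2) / (F1 + F2)
COP_x = (371*0.02 + 138*0.208) / (371 + 138)
Numerator = 36.1240
Denominator = 509
COP_x = 0.0710


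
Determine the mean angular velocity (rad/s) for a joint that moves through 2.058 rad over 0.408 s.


omega = delta_theta / delta_t
omega = 2.058 / 0.408
omega = 5.0441


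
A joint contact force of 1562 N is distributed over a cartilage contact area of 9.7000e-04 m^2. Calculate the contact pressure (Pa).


P = F / A
P = 1562 / 9.7000e-04
P = 1.6103e+06


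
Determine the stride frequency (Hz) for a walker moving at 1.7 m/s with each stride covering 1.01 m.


f = v / stride_length
f = 1.7 / 1.01
f = 1.6832


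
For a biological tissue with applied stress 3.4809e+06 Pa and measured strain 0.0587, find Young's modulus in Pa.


E = stress / strain
E = 3.4809e+06 / 0.0587
E = 5.9300e+07


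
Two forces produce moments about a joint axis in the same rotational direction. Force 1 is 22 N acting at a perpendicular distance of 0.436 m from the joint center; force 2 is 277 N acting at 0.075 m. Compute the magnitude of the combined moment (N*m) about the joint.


M = F1 * d1 + F2 * d2
M = 22 * 0.436 + 277 * 0.075
M = 9.5920 + 20.7750
M = 30.3670


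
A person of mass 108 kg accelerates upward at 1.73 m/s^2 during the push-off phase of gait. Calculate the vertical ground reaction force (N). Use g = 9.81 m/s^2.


GRF = m * (g + a)
GRF = 108 * (9.81 + 1.73)
GRF = 108 * 11.5400
GRF = 1246.3200


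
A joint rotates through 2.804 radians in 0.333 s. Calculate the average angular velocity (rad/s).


omega = delta_theta / delta_t
omega = 2.804 / 0.333
omega = 8.4204


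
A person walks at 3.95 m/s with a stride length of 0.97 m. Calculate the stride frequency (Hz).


f = v / stride_length
f = 3.95 / 0.97
f = 4.0722


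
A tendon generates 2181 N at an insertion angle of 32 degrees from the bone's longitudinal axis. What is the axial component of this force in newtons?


F_eff = F_tendon * cos(theta)
theta = 32 deg = 0.5585 rad
cos(theta) = 0.8480
F_eff = 2181 * 0.8480
F_eff = 1849.5929


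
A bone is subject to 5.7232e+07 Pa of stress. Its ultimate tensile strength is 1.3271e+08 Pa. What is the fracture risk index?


FRI = applied / ultimate
FRI = 5.7232e+07 / 1.3271e+08
FRI = 0.4313


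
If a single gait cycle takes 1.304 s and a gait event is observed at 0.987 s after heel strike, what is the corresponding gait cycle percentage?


pct = (event_time / cycle_time) * 100
pct = (0.987 / 1.304) * 100
ratio = 0.7569
pct = 75.6902


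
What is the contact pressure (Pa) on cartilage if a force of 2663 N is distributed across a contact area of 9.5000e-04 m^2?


P = F / A
P = 2663 / 9.5000e-04
P = 2.8032e+06


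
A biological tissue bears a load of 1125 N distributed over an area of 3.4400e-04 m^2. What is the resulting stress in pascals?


stress = F / A
stress = 1125 / 3.4400e-04
stress = 3.2703e+06


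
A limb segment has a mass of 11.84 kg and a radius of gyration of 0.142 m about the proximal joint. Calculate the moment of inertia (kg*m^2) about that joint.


I = m * k^2
I = 11.84 * 0.142^2
k^2 = 0.0202
I = 0.2387


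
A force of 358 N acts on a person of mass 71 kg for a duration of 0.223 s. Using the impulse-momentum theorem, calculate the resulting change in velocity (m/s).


J = F * dt = 358 * 0.223 = 79.8340 N*s
delta_v = J / m
delta_v = 79.8340 / 71
delta_v = 1.1244


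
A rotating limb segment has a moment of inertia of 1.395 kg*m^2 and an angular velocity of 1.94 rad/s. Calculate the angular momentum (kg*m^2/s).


L = I * omega
L = 1.395 * 1.94
L = 2.7063


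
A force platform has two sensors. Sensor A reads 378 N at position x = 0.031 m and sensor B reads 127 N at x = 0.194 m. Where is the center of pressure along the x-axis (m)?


COP_x = (F1*x1 + F2*x2) / (F1 + F2)
COP_x = (378*0.031 + 127*0.194) / (378 + 127)
Numerator = 36.3560
Denominator = 505
COP_x = 0.0720


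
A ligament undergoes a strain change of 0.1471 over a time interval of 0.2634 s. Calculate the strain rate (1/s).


strain_rate = delta_strain / delta_t
strain_rate = 0.1471 / 0.2634
strain_rate = 0.5585


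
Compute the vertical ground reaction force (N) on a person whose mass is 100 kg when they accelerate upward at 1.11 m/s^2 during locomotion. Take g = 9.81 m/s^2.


GRF = m * (g + a)
GRF = 100 * (9.81 + 1.11)
GRF = 100 * 10.9200
GRF = 1092.0000


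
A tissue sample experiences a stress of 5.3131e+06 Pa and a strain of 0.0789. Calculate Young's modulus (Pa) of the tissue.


E = stress / strain
E = 5.3131e+06 / 0.0789
E = 6.7340e+07


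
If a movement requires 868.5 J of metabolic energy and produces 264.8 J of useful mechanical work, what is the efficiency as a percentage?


eta = (W_mech / E_meta) * 100
eta = (264.8 / 868.5) * 100
ratio = 0.3049
eta = 30.4893


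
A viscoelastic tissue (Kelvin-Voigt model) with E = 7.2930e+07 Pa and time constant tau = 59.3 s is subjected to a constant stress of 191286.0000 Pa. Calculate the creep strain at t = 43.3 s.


epsilon(t) = (sigma/E) * (1 - exp(-t/tau))
sigma/E = 191286.0000 / 7.2930e+07 = 0.0026
exp(-t/tau) = exp(-43.3 / 59.3) = 0.4818
epsilon = 0.0026 * (1 - 0.4818)
epsilon = 0.0014


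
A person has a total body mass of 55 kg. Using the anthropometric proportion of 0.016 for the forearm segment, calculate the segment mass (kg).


m_segment = body_mass * fraction
m_segment = 55 * 0.016
m_segment = 0.8800


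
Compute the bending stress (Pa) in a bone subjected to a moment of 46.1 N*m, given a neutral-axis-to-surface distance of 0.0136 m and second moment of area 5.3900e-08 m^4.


sigma = M * c / I
sigma = 46.1 * 0.0136 / 5.3900e-08
M * c = 0.6270
sigma = 1.1632e+07


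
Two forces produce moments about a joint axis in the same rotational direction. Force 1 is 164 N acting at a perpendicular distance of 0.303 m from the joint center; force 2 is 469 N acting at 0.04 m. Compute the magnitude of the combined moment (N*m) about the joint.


M = F1 * d1 + F2 * d2
M = 164 * 0.303 + 469 * 0.04
M = 49.6920 + 18.7600
M = 68.4520


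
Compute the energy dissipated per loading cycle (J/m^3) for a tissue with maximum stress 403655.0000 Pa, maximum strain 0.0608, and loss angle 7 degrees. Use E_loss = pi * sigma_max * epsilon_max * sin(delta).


E_loss = pi * sigma_max * epsilon_max * sin(delta)
delta = 7 deg = 0.1222 rad
sin(delta) = 0.1219
E_loss = pi * 403655.0000 * 0.0608 * 0.1219
E_loss = 9396.3300


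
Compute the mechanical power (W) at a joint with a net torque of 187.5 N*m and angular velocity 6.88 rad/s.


P = M * omega
P = 187.5 * 6.88
P = 1290.0000


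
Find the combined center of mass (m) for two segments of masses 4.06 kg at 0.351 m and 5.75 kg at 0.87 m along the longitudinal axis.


COM = (m1*x1 + m2*x2) / (m1 + m2)
COM = (4.06*0.351 + 5.75*0.87) / (4.06 + 5.75)
Numerator = 6.4276
Denominator = 9.8100
COM = 0.6552


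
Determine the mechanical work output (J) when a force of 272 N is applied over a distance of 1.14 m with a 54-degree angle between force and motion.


W = F * d * cos(theta)
theta = 54 deg = 0.9425 rad
cos(theta) = 0.5878
W = 272 * 1.14 * 0.5878
W = 182.2605


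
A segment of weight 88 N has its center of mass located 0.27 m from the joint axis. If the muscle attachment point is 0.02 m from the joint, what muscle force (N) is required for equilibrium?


F_muscle = W * d_load / d_muscle
F_muscle = 88 * 0.27 / 0.02
Numerator = 23.7600
F_muscle = 1188.0000


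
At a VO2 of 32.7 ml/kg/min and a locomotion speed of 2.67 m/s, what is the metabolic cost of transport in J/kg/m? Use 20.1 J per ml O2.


Power per kg = VO2 * 20.1 / 60
Power per kg = 32.7 * 20.1 / 60 = 10.9545 W/kg
Cost = power_per_kg / speed
Cost = 10.9545 / 2.67
Cost = 4.1028


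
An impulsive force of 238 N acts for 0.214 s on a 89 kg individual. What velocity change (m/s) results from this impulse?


J = F * dt = 238 * 0.214 = 50.9320 N*s
delta_v = J / m
delta_v = 50.9320 / 89
delta_v = 0.5723


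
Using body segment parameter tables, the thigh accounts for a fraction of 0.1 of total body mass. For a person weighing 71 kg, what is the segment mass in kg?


m_segment = body_mass * fraction
m_segment = 71 * 0.1
m_segment = 7.1000


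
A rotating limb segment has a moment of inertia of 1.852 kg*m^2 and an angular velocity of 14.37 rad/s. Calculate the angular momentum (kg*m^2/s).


L = I * omega
L = 1.852 * 14.37
L = 26.6132


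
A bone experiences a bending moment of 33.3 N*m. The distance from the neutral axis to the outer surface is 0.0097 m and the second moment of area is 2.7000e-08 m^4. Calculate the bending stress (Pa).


sigma = M * c / I
sigma = 33.3 * 0.0097 / 2.7000e-08
M * c = 0.3230
sigma = 1.1963e+07


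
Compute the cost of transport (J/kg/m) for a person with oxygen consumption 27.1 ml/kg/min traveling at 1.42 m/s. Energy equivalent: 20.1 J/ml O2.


Power per kg = VO2 * 20.1 / 60
Power per kg = 27.1 * 20.1 / 60 = 9.0785 W/kg
Cost = power_per_kg / speed
Cost = 9.0785 / 1.42
Cost = 6.3933


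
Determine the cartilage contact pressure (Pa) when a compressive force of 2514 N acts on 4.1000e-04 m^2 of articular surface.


P = F / A
P = 2514 / 4.1000e-04
P = 6.1317e+06


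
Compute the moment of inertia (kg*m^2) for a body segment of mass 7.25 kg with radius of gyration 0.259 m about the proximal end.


I = m * k^2
I = 7.25 * 0.259^2
k^2 = 0.0671
I = 0.4863


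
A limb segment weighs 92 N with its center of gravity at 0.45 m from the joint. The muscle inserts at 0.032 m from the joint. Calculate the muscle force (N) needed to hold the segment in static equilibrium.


F_muscle = W * d_load / d_muscle
F_muscle = 92 * 0.45 / 0.032
Numerator = 41.4000
F_muscle = 1293.7500


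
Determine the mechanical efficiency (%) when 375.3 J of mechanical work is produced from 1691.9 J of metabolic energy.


eta = (W_mech / E_meta) * 100
eta = (375.3 / 1691.9) * 100
ratio = 0.2218
eta = 22.1822


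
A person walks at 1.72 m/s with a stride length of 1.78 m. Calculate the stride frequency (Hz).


f = v / stride_length
f = 1.72 / 1.78
f = 0.9663


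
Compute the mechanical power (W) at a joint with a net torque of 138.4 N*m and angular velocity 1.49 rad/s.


P = M * omega
P = 138.4 * 1.49
P = 206.2160


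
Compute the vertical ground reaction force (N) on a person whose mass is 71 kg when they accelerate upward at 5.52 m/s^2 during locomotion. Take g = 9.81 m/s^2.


GRF = m * (g + a)
GRF = 71 * (9.81 + 5.52)
GRF = 71 * 15.3300
GRF = 1088.4300


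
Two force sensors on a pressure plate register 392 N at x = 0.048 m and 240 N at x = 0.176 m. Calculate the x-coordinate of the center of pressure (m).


COP_x = (F1*x1 + F2*x2) / (F1 + F2)
COP_x = (392*0.048 + 240*0.176) / (392 + 240)
Numerator = 61.0560
Denominator = 632
COP_x = 0.0966


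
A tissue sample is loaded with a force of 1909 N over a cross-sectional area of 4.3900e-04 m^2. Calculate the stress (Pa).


stress = F / A
stress = 1909 / 4.3900e-04
stress = 4.3485e+06


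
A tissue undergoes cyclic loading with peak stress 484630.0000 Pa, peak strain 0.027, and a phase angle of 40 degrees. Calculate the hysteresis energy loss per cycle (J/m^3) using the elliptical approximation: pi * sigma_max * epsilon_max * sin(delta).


E_loss = pi * sigma_max * epsilon_max * sin(delta)
delta = 40 deg = 0.6981 rad
sin(delta) = 0.6428
E_loss = pi * 484630.0000 * 0.027 * 0.6428
E_loss = 26423.5660


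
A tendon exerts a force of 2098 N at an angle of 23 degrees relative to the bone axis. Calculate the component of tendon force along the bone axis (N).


F_eff = F_tendon * cos(theta)
theta = 23 deg = 0.4014 rad
cos(theta) = 0.9205
F_eff = 2098 * 0.9205
F_eff = 1931.2192


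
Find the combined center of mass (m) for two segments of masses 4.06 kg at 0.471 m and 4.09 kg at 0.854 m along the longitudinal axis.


COM = (m1*x1 + m2*x2) / (m1 + m2)
COM = (4.06*0.471 + 4.09*0.854) / (4.06 + 4.09)
Numerator = 5.4051
Denominator = 8.1500
COM = 0.6632


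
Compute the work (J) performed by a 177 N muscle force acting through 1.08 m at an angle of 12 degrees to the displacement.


W = F * d * cos(theta)
theta = 12 deg = 0.2094 rad
cos(theta) = 0.9781
W = 177 * 1.08 * 0.9781
W = 186.9827


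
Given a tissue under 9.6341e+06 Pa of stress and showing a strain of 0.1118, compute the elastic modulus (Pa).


E = stress / strain
E = 9.6341e+06 / 0.1118
E = 8.6173e+07


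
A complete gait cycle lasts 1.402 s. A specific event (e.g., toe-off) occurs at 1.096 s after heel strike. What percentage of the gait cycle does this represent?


pct = (event_time / cycle_time) * 100
pct = (1.096 / 1.402) * 100
ratio = 0.7817
pct = 78.1740


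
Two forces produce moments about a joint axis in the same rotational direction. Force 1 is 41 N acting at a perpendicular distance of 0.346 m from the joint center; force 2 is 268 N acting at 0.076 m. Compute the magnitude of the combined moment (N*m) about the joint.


M = F1 * d1 + F2 * d2
M = 41 * 0.346 + 268 * 0.076
M = 14.1860 + 20.3680
M = 34.5540


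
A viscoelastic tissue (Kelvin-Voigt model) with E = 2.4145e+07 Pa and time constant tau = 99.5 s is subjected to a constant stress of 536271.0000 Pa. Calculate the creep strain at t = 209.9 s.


epsilon(t) = (sigma/E) * (1 - exp(-t/tau))
sigma/E = 536271.0000 / 2.4145e+07 = 0.0222
exp(-t/tau) = exp(-209.9 / 99.5) = 0.1213
epsilon = 0.0222 * (1 - 0.1213)
epsilon = 0.0195


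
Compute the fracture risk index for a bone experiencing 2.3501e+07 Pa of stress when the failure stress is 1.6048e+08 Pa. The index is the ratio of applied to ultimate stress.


FRI = applied / ultimate
FRI = 2.3501e+07 / 1.6048e+08
FRI = 0.1464


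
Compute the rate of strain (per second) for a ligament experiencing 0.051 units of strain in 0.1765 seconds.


strain_rate = delta_strain / delta_t
strain_rate = 0.051 / 0.1765
strain_rate = 0.2890


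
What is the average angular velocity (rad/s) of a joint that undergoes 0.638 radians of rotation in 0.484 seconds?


omega = delta_theta / delta_t
omega = 0.638 / 0.484
omega = 1.3182


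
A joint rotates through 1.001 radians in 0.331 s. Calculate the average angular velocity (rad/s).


omega = delta_theta / delta_t
omega = 1.001 / 0.331
omega = 3.0242


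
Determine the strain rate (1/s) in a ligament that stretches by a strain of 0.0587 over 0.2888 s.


strain_rate = delta_strain / delta_t
strain_rate = 0.0587 / 0.2888
strain_rate = 0.2033


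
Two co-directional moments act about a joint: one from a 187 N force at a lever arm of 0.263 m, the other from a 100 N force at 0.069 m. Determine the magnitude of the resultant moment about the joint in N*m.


M = F1 * d1 + F2 * d2
M = 187 * 0.263 + 100 * 0.069
M = 49.1810 + 6.9000
M = 56.0810


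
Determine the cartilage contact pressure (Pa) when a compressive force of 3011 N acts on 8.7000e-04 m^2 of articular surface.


P = F / A
P = 3011 / 8.7000e-04
P = 3.4609e+06


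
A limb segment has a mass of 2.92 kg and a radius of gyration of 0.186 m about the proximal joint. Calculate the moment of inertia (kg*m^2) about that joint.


I = m * k^2
I = 2.92 * 0.186^2
k^2 = 0.0346
I = 0.1010


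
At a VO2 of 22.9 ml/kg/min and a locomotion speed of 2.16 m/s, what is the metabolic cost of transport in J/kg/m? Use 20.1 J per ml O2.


Power per kg = VO2 * 20.1 / 60
Power per kg = 22.9 * 20.1 / 60 = 7.6715 W/kg
Cost = power_per_kg / speed
Cost = 7.6715 / 2.16
Cost = 3.5516


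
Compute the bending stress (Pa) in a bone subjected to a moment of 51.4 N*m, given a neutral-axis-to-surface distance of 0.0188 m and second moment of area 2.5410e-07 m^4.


sigma = M * c / I
sigma = 51.4 * 0.0188 / 2.5410e-07
M * c = 0.9663
sigma = 3.8029e+06


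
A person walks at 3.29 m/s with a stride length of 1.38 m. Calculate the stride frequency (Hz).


f = v / stride_length
f = 3.29 / 1.38
f = 2.3841


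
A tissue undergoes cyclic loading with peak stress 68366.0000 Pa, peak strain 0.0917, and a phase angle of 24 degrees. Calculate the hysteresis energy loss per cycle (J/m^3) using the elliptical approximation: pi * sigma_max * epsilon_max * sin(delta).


E_loss = pi * sigma_max * epsilon_max * sin(delta)
delta = 24 deg = 0.4189 rad
sin(delta) = 0.4067
E_loss = pi * 68366.0000 * 0.0917 * 0.4067
E_loss = 8010.7408


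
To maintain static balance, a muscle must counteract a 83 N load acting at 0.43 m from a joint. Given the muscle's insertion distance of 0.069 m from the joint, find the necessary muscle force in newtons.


F_muscle = W * d_load / d_muscle
F_muscle = 83 * 0.43 / 0.069
Numerator = 35.6900
F_muscle = 517.2464


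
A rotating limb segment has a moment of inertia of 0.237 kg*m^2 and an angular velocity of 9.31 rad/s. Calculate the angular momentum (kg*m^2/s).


L = I * omega
L = 0.237 * 9.31
L = 2.2065


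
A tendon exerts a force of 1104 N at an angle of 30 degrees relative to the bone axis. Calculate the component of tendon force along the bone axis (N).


F_eff = F_tendon * cos(theta)
theta = 30 deg = 0.5236 rad
cos(theta) = 0.8660
F_eff = 1104 * 0.8660
F_eff = 956.0920


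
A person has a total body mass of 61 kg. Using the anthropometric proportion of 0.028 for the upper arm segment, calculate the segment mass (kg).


m_segment = body_mass * fraction
m_segment = 61 * 0.028
m_segment = 1.7080


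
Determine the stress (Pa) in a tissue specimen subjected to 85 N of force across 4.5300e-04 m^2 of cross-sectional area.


stress = F / A
stress = 85 / 4.5300e-04
stress = 187637.9691


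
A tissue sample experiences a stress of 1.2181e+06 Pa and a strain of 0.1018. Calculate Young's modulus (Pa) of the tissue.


E = stress / strain
E = 1.2181e+06 / 0.1018
E = 1.1966e+07


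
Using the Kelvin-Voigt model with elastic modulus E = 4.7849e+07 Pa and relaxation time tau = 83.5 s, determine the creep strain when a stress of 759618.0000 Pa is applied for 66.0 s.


epsilon(t) = (sigma/E) * (1 - exp(-t/tau))
sigma/E = 759618.0000 / 4.7849e+07 = 0.0159
exp(-t/tau) = exp(-66.0 / 83.5) = 0.4537
epsilon = 0.0159 * (1 - 0.4537)
epsilon = 0.0087


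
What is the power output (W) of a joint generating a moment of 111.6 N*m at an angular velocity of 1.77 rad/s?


P = M * omega
P = 111.6 * 1.77
P = 197.5320


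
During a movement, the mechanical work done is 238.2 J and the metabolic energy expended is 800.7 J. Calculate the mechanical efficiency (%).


eta = (W_mech / E_meta) * 100
eta = (238.2 / 800.7) * 100
ratio = 0.2975
eta = 29.7490


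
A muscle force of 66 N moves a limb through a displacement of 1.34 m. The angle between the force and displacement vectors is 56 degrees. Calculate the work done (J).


W = F * d * cos(theta)
theta = 56 deg = 0.9774 rad
cos(theta) = 0.5592
W = 66 * 1.34 * 0.5592
W = 49.4550


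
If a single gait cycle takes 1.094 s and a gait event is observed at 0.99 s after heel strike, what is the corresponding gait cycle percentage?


pct = (event_time / cycle_time) * 100
pct = (0.99 / 1.094) * 100
ratio = 0.9049
pct = 90.4936


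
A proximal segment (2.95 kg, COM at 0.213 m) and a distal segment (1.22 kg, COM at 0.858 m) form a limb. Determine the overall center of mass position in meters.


COM = (m1*x1 + m2*x2) / (m1 + m2)
COM = (2.95*0.213 + 1.22*0.858) / (2.95 + 1.22)
Numerator = 1.6751
Denominator = 4.1700
COM = 0.4017


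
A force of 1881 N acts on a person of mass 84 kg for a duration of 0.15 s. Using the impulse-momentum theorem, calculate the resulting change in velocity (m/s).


J = F * dt = 1881 * 0.15 = 282.1500 N*s
delta_v = J / m
delta_v = 282.1500 / 84
delta_v = 3.3589


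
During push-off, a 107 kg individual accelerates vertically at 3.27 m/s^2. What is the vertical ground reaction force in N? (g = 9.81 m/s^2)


GRF = m * (g + a)
GRF = 107 * (9.81 + 3.27)
GRF = 107 * 13.0800
GRF = 1399.5600


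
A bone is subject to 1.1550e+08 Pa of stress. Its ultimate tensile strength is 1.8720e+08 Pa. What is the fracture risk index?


FRI = applied / ultimate
FRI = 1.1550e+08 / 1.8720e+08
FRI = 0.6170


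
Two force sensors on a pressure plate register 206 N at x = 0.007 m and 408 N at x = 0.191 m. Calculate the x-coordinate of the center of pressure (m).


COP_x = (F1*x1 + F2*x2) / (F1 + F2)
COP_x = (206*0.007 + 408*0.191) / (206 + 408)
Numerator = 79.3700
Denominator = 614
COP_x = 0.1293


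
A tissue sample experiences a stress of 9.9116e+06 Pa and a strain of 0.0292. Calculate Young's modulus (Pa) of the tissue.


E = stress / strain
E = 9.9116e+06 / 0.0292
E = 3.3944e+08


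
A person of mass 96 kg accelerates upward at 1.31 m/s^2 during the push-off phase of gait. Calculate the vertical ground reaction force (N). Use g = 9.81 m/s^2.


GRF = m * (g + a)
GRF = 96 * (9.81 + 1.31)
GRF = 96 * 11.1200
GRF = 1067.5200


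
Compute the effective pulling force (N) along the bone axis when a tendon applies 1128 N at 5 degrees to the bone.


F_eff = F_tendon * cos(theta)
theta = 5 deg = 0.0873 rad
cos(theta) = 0.9962
F_eff = 1128 * 0.9962
F_eff = 1123.7076


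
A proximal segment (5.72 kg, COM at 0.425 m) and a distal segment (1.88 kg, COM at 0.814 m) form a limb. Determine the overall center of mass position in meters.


COM = (m1*x1 + m2*x2) / (m1 + m2)
COM = (5.72*0.425 + 1.88*0.814) / (5.72 + 1.88)
Numerator = 3.9613
Denominator = 7.6000
COM = 0.5212


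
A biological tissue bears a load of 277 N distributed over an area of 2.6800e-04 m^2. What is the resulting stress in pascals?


stress = F / A
stress = 277 / 2.6800e-04
stress = 1.0336e+06


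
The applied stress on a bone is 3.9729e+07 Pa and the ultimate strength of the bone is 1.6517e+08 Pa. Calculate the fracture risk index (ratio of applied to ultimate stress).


FRI = applied / ultimate
FRI = 3.9729e+07 / 1.6517e+08
FRI = 0.2405


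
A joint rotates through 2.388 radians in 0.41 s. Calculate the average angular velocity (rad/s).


omega = delta_theta / delta_t
omega = 2.388 / 0.41
omega = 5.8244


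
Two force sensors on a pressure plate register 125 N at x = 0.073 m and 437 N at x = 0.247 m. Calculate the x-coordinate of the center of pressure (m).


COP_x = (F1*x1 + F2*x2) / (F1 + F2)
COP_x = (125*0.073 + 437*0.247) / (125 + 437)
Numerator = 117.0640
Denominator = 562
COP_x = 0.2083


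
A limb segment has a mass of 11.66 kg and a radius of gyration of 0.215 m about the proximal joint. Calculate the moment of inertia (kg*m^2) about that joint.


I = m * k^2
I = 11.66 * 0.215^2
k^2 = 0.0462
I = 0.5390


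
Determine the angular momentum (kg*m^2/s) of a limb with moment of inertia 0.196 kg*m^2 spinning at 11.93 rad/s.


L = I * omega
L = 0.196 * 11.93
L = 2.3383


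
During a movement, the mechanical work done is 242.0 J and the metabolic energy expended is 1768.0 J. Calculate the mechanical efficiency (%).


eta = (W_mech / E_meta) * 100
eta = (242.0 / 1768.0) * 100
ratio = 0.1369
eta = 13.6878


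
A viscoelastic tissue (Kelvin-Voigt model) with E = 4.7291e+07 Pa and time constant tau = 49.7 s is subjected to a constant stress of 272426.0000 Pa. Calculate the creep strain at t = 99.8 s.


epsilon(t) = (sigma/E) * (1 - exp(-t/tau))
sigma/E = 272426.0000 / 4.7291e+07 = 0.0058
exp(-t/tau) = exp(-99.8 / 49.7) = 0.1343
epsilon = 0.0058 * (1 - 0.1343)
epsilon = 0.0050


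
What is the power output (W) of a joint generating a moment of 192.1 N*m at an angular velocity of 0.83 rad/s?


P = M * omega
P = 192.1 * 0.83
P = 159.4430


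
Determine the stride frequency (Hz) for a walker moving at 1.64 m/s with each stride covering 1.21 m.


f = v / stride_length
f = 1.64 / 1.21
f = 1.3554


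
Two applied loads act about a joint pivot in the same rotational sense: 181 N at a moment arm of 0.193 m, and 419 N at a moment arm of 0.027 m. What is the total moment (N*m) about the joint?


M = F1 * d1 + F2 * d2
M = 181 * 0.193 + 419 * 0.027
M = 34.9330 + 11.3130
M = 46.2460


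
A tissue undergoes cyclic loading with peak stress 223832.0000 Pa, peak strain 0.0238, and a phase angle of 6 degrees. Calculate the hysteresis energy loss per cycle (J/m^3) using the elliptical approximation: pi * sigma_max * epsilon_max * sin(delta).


E_loss = pi * sigma_max * epsilon_max * sin(delta)
delta = 6 deg = 0.1047 rad
sin(delta) = 0.1045
E_loss = pi * 223832.0000 * 0.0238 * 0.1045
E_loss = 1749.3776


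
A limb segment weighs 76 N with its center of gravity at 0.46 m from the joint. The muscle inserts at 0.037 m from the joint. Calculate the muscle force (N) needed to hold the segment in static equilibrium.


F_muscle = W * d_load / d_muscle
F_muscle = 76 * 0.46 / 0.037
Numerator = 34.9600
F_muscle = 944.8649


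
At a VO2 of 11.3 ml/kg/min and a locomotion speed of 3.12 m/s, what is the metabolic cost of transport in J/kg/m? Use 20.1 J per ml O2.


Power per kg = VO2 * 20.1 / 60
Power per kg = 11.3 * 20.1 / 60 = 3.7855 W/kg
Cost = power_per_kg / speed
Cost = 3.7855 / 3.12
Cost = 1.2133


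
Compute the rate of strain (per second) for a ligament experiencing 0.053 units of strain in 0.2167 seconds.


strain_rate = delta_strain / delta_t
strain_rate = 0.053 / 0.2167
strain_rate = 0.2446
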